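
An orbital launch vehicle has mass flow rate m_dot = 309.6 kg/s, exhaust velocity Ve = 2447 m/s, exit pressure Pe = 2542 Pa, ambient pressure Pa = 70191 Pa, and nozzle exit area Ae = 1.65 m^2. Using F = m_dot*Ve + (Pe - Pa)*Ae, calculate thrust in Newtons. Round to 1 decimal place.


Step 1: Momentum thrust = m_dot * Ve = 309.6 * 2447 = 757591.2 N
Step 2: Pressure thrust = (Pe - Pa) * Ae = (2542 - 70191) * 1.65 = -111620.85 N
Step 3: Total thrust F = 757591.2 + -111620.85 = 645970.4 N

645970.4


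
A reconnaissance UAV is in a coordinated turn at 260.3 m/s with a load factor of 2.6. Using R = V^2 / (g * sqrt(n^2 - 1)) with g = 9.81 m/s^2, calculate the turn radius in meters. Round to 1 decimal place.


Step 1: V^2 = 260.3^2 = 67756.09
Step 2: n^2 - 1 = 2.6^2 - 1 = 5.76
Step 3: sqrt(5.76) = 2.4
Step 4: R = 67756.09 / (9.81 * 2.4) = 2877.8 m

2877.8


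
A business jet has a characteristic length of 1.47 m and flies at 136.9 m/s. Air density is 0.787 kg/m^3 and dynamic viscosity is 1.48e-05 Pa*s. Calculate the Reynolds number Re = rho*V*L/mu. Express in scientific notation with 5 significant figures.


Step 1: Numerator = rho * V * L = 0.787 * 136.9 * 1.47 = 158.378241
Step 2: Re = 158.378241 / 1.48e-05
Step 3: Re = 1.0701e+07

1.0701e+07


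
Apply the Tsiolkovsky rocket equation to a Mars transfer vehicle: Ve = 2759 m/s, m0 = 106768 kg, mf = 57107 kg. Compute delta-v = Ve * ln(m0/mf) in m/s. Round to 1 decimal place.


Step 1: Mass ratio m0/mf = 106768 / 57107 = 1.869613
Step 2: ln(1.869613) = 0.625732
Step 3: delta-v = 2759 * 0.625732 = 1726.4 m/s

1726.4


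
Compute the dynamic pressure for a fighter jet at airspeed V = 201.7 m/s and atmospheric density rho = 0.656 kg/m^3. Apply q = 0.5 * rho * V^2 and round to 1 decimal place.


Step 1: V^2 = 201.7^2 = 40682.89
Step 2: q = 0.5 * 0.656 * 40682.89
Step 3: q = 13344.0 Pa

13344.0


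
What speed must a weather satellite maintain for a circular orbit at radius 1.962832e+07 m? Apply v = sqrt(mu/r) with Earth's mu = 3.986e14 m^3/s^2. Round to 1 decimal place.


Step 1: mu / r = 3.986e14 / 1.962832e+07 = 20307392.5838
Step 2: v = sqrt(20307392.5838) = 4506.4 m/s

4506.4


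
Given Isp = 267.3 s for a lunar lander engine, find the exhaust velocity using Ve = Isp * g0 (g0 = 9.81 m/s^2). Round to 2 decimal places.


Step 1: Ve = Isp * g0 = 267.3 * 9.81
Step 2: Ve = 2622.21 m/s

2622.21


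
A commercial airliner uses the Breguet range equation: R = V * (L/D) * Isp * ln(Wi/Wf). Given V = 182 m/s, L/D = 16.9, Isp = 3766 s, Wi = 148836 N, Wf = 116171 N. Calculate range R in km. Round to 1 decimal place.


Step 1: Coefficient = V * (L/D) * Isp = 182 * 16.9 * 3766 = 11583462.8 m
Step 2: Wi/Wf = 148836 / 116171 = 1.28118
Step 3: ln(1.28118) = 0.247782
Step 4: R = 11583462.8 * 0.247782 = 2870171.1 m = 2870.2 km

2870.2


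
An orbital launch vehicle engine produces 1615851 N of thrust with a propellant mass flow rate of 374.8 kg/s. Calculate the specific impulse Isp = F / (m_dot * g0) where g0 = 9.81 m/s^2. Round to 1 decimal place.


Step 1: m_dot * g0 = 374.8 * 9.81 = 3676.79
Step 2: Isp = 1615851 / 3676.79 = 439.5 s

439.5


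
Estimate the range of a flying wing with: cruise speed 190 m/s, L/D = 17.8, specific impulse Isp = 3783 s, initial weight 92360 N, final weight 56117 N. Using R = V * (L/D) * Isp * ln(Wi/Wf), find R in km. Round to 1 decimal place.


Step 1: Coefficient = V * (L/D) * Isp = 190 * 17.8 * 3783 = 12794106.0 m
Step 2: Wi/Wf = 92360 / 56117 = 1.645847
Step 3: ln(1.645847) = 0.498255
Step 4: R = 12794106.0 * 0.498255 = 6374729.7 m = 6374.7 km

6374.7


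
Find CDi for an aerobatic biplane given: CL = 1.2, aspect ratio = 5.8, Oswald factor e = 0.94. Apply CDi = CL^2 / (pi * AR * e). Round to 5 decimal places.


Step 1: CL^2 = 1.2^2 = 1.44
Step 2: pi * AR * e = 3.14159 * 5.8 * 0.94 = 17.127963
Step 3: CDi = 1.44 / 17.127963 = 0.08407

0.08407


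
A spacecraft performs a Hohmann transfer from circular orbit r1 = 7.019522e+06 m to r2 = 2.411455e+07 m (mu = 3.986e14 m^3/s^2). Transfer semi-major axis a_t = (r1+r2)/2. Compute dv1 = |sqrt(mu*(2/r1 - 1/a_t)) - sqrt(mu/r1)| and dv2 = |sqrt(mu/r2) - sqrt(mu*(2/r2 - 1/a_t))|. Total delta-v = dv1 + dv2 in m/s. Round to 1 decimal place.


Step 1: Transfer semi-major axis a_t = (7.019522e+06 + 2.411455e+07) / 2 = 1.556704e+07 m
Step 2: v1 (circular at r1) = sqrt(mu/r1) = 7535.55 m/s
Step 3: v_t1 = sqrt(mu*(2/r1 - 1/a_t)) = 9378.89 m/s
Step 4: dv1 = |9378.89 - 7535.55| = 1843.34 m/s
Step 5: v2 (circular at r2) = 4065.64 m/s, v_t2 = 2730.11 m/s
Step 6: dv2 = |4065.64 - 2730.11| = 1335.53 m/s
Step 7: Total delta-v = 1843.34 + 1335.53 = 3178.9 m/s

3178.9


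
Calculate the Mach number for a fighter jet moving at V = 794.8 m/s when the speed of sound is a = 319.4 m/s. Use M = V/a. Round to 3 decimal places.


Step 1: M = V / a = 794.8 / 319.4
Step 2: M = 2.488

2.488


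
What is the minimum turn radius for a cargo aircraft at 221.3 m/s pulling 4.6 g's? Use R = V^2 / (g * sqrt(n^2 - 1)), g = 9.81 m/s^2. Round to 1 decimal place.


Step 1: V^2 = 221.3^2 = 48973.69
Step 2: n^2 - 1 = 4.6^2 - 1 = 20.16
Step 3: sqrt(20.16) = 4.489989
Step 4: R = 48973.69 / (9.81 * 4.489989) = 1111.9 m

1111.9


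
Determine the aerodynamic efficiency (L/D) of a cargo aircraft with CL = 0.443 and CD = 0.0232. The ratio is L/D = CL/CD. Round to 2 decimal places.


Step 1: L/D = CL / CD = 0.443 / 0.0232
Step 2: L/D = 19.09

19.09


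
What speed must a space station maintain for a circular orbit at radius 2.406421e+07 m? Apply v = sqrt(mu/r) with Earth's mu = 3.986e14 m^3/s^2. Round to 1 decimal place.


Step 1: mu / r = 3.986e14 / 2.406421e+07 = 16564017.6844
Step 2: v = sqrt(16564017.6844) = 4069.9 m/s

4069.9


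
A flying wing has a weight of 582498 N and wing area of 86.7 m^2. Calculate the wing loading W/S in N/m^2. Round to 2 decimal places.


Step 1: Wing loading = W / S = 582498 / 86.7
Step 2: Wing loading = 6718.55 N/m^2

6718.55


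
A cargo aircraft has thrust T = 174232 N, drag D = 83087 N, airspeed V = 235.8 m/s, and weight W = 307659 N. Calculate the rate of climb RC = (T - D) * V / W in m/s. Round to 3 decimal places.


Step 1: Excess thrust = T - D = 174232 - 83087 = 91145 N
Step 2: Excess power = 91145 * 235.8 = 21491991.0 W
Step 3: RC = 21491991.0 / 307659 = 69.857 m/s

69.857


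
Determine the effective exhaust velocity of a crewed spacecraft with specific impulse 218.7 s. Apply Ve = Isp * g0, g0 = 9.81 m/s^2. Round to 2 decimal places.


Step 1: Ve = Isp * g0 = 218.7 * 9.81
Step 2: Ve = 2145.45 m/s

2145.45


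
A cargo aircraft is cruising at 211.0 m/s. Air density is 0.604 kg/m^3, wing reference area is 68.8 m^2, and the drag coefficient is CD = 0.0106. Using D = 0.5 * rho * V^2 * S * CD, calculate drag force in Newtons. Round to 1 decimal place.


Step 1: Dynamic pressure q = 0.5 * 0.604 * 211.0^2 = 13445.342 Pa
Step 2: Drag D = q * S * CD = 13445.342 * 68.8 * 0.0106
Step 3: D = 9805.4 N

9805.4


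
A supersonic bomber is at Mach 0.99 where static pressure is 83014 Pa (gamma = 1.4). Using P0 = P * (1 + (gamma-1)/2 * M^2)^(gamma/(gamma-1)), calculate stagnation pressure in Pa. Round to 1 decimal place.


Step 1: (gamma-1)/2 * M^2 = 0.2 * 0.9801 = 0.19602
Step 2: 1 + 0.19602 = 1.19602
Step 3: Exponent gamma/(gamma-1) = 3.5
Step 4: P0 = 83014 * 1.19602^3.5 = 155323.0 Pa

155323.0


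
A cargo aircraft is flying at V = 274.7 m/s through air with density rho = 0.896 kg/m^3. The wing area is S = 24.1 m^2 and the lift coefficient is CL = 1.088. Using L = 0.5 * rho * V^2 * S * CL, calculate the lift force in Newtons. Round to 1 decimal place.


Step 1: Calculate dynamic pressure q = 0.5 * 0.896 * 274.7^2 = 0.5 * 0.896 * 75460.09 = 33806.1203 Pa
Step 2: Multiply by wing area and lift coefficient: L = 33806.1203 * 24.1 * 1.088
Step 3: L = 814727.4997 * 1.088 = 886423.5 N

886423.5


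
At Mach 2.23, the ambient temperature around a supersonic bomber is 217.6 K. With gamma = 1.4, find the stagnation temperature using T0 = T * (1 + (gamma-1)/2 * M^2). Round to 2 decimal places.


Step 1: (gamma-1)/2 = 0.2
Step 2: M^2 = 4.9729
Step 3: 1 + 0.2 * 4.9729 = 1.99458
Step 4: T0 = 217.6 * 1.99458 = 434.02 K

434.02


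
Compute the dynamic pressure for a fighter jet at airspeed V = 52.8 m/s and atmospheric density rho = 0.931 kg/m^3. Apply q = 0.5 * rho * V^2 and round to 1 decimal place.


Step 1: V^2 = 52.8^2 = 2787.84
Step 2: q = 0.5 * 0.931 * 2787.84
Step 3: q = 1297.7 Pa

1297.7


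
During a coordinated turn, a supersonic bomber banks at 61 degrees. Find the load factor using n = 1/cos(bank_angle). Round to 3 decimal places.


Step 1: Convert 61 degrees to radians = 1.064651
Step 2: cos(61 deg) = 0.48481
Step 3: n = 1 / 0.48481 = 2.063

2.063


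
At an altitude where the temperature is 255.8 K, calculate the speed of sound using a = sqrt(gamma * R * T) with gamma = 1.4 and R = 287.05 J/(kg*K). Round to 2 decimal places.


Step 1: gamma * R * T = 1.4 * 287.05 * 255.8 = 102798.346
Step 2: a = sqrt(102798.346) = 320.62 m/s

320.62


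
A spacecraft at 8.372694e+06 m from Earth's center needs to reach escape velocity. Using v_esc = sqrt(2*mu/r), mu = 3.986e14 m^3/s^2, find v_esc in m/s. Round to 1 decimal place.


Step 1: 2*mu/r = 2 * 3.986e14 / 8.372694e+06 = 95214276.313
Step 2: v_esc = sqrt(95214276.313) = 9757.8 m/s

9757.8


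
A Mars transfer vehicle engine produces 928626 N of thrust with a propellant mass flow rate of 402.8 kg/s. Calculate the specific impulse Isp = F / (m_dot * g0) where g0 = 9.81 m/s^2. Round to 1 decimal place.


Step 1: m_dot * g0 = 402.8 * 9.81 = 3951.47
Step 2: Isp = 928626 / 3951.47 = 235.0 s

235.0


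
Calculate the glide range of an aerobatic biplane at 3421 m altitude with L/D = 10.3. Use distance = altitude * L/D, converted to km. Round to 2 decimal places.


Step 1: Glide distance = altitude * L/D = 3421 * 10.3 = 35236.3 m
Step 2: Convert to km: 35236.3 / 1000 = 35.24 km

35.24


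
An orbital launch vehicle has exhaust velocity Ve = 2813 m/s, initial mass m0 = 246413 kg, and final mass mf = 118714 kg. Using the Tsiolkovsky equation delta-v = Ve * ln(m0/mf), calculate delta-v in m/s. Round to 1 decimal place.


Step 1: Mass ratio m0/mf = 246413 / 118714 = 2.075686
Step 2: ln(2.075686) = 0.730292
Step 3: delta-v = 2813 * 0.730292 = 2054.3 m/s

2054.3


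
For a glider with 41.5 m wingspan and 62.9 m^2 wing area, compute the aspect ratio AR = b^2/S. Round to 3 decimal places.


Step 1: b^2 = 41.5^2 = 1722.25
Step 2: AR = 1722.25 / 62.9 = 27.381

27.381


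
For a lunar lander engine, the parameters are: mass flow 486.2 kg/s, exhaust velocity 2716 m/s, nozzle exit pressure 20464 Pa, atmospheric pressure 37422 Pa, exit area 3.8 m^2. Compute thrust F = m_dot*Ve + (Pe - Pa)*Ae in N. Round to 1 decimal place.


Step 1: Momentum thrust = m_dot * Ve = 486.2 * 2716 = 1320519.2 N
Step 2: Pressure thrust = (Pe - Pa) * Ae = (20464 - 37422) * 3.8 = -64440.4 N
Step 3: Total thrust F = 1320519.2 + -64440.4 = 1256078.8 N

1256078.8


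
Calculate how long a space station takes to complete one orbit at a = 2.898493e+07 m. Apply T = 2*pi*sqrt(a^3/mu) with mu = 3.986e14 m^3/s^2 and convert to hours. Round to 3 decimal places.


Step 1: a^3 / mu = 2.435100e+22 / 3.986e14 = 6.109131e+07
Step 2: sqrt(6.109131e+07) = 7816.0933 s
Step 3: T = 2*pi * 7816.0933 = 49109.96 s
Step 4: T in hours = 49109.96 / 3600 = 13.642 hours

13.642


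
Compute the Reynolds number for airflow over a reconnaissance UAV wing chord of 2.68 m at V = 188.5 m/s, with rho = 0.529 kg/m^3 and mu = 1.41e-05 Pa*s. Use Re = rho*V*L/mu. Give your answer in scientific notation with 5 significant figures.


Step 1: Numerator = rho * V * L = 0.529 * 188.5 * 2.68 = 267.24022
Step 2: Re = 267.24022 / 1.41e-05
Step 3: Re = 1.8953e+07

1.8953e+07


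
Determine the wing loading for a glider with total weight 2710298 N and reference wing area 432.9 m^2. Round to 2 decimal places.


Step 1: Wing loading = W / S = 2710298 / 432.9
Step 2: Wing loading = 6260.79 N/m^2

6260.79


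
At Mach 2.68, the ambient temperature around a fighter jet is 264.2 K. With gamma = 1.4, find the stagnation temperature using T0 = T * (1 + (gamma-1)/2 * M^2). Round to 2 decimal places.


Step 1: (gamma-1)/2 = 0.2
Step 2: M^2 = 7.1824
Step 3: 1 + 0.2 * 7.1824 = 2.43648
Step 4: T0 = 264.2 * 2.43648 = 643.72 K

643.72


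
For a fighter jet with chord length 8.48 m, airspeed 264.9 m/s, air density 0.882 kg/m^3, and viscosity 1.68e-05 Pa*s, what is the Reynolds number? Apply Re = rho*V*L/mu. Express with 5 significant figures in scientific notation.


Step 1: Numerator = rho * V * L = 0.882 * 264.9 * 8.48 = 1981.282464
Step 2: Re = 1981.282464 / 1.68e-05
Step 3: Re = 1.1793e+08

1.1793e+08


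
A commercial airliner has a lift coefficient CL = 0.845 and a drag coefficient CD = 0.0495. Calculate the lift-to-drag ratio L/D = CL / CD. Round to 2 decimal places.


Step 1: L/D = CL / CD = 0.845 / 0.0495
Step 2: L/D = 17.07

17.07


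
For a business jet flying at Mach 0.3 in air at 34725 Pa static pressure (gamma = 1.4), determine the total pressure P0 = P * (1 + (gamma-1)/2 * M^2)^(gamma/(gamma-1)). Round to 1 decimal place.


Step 1: (gamma-1)/2 * M^2 = 0.2 * 0.09 = 0.018
Step 2: 1 + 0.018 = 1.018
Step 3: Exponent gamma/(gamma-1) = 3.5
Step 4: P0 = 34725 * 1.018^3.5 = 36962.3 Pa

36962.3


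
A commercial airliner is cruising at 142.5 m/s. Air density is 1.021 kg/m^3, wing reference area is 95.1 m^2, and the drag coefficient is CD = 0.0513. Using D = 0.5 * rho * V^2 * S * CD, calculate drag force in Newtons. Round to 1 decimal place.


Step 1: Dynamic pressure q = 0.5 * 1.021 * 142.5^2 = 10366.3406 Pa
Step 2: Drag D = q * S * CD = 10366.3406 * 95.1 * 0.0513
Step 3: D = 50573.5 N

50573.5


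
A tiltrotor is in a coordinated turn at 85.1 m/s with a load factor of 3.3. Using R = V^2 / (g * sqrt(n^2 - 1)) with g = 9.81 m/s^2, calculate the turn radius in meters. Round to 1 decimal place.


Step 1: V^2 = 85.1^2 = 7242.01
Step 2: n^2 - 1 = 3.3^2 - 1 = 9.89
Step 3: sqrt(9.89) = 3.144837
Step 4: R = 7242.01 / (9.81 * 3.144837) = 234.7 m

234.7


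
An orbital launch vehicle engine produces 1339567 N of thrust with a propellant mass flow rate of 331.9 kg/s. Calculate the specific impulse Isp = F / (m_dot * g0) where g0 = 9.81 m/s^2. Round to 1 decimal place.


Step 1: m_dot * g0 = 331.9 * 9.81 = 3255.94
Step 2: Isp = 1339567 / 3255.94 = 411.4 s

411.4


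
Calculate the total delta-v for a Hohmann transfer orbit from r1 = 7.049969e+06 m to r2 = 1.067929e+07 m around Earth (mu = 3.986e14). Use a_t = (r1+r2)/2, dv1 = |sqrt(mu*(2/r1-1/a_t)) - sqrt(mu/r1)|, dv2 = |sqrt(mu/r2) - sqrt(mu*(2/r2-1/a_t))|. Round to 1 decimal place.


Step 1: Transfer semi-major axis a_t = (7.049969e+06 + 1.067929e+07) / 2 = 8.864630e+06 m
Step 2: v1 (circular at r1) = sqrt(mu/r1) = 7519.26 m/s
Step 3: v_t1 = sqrt(mu*(2/r1 - 1/a_t)) = 8253.08 m/s
Step 4: dv1 = |8253.08 - 7519.26| = 733.82 m/s
Step 5: v2 (circular at r2) = 6109.38 m/s, v_t2 = 5448.3 m/s
Step 6: dv2 = |6109.38 - 5448.3| = 661.09 m/s
Step 7: Total delta-v = 733.82 + 661.09 = 1394.9 m/s

1394.9


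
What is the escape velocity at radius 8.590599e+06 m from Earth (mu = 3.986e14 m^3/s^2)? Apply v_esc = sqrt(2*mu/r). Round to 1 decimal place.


Step 1: 2*mu/r = 2 * 3.986e14 / 8.590599e+06 = 92799116.802
Step 2: v_esc = sqrt(92799116.802) = 9633.2 m/s

9633.2


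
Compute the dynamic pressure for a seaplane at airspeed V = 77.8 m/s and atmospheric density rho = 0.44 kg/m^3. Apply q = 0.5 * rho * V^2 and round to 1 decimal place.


Step 1: V^2 = 77.8^2 = 6052.84
Step 2: q = 0.5 * 0.44 * 6052.84
Step 3: q = 1331.6 Pa

1331.6


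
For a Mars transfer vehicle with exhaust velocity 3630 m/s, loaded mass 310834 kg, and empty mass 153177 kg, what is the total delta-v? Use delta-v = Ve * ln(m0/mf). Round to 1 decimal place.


Step 1: Mass ratio m0/mf = 310834 / 153177 = 2.029247
Step 2: ln(2.029247) = 0.707665
Step 3: delta-v = 3630 * 0.707665 = 2568.8 m/s

2568.8


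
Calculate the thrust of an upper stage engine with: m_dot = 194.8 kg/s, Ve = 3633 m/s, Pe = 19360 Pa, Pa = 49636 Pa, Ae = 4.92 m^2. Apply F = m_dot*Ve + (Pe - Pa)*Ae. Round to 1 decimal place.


Step 1: Momentum thrust = m_dot * Ve = 194.8 * 3633 = 707708.4 N
Step 2: Pressure thrust = (Pe - Pa) * Ae = (19360 - 49636) * 4.92 = -148957.92 N
Step 3: Total thrust F = 707708.4 + -148957.92 = 558750.5 N

558750.5


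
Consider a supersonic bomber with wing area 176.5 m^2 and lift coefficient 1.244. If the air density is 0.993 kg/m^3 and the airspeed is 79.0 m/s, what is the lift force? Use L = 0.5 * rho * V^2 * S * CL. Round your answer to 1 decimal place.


Step 1: Calculate dynamic pressure q = 0.5 * 0.993 * 79.0^2 = 0.5 * 0.993 * 6241.0 = 3098.6565 Pa
Step 2: Multiply by wing area and lift coefficient: L = 3098.6565 * 176.5 * 1.244
Step 3: L = 546912.8723 * 1.244 = 680359.6 N

680359.6


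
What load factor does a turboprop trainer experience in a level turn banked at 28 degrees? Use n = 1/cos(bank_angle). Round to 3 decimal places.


Step 1: Convert 28 degrees to radians = 0.488692
Step 2: cos(28 deg) = 0.882948
Step 3: n = 1 / 0.882948 = 1.133

1.133


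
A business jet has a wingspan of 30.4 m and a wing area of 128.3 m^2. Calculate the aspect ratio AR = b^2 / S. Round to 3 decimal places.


Step 1: b^2 = 30.4^2 = 924.16
Step 2: AR = 924.16 / 128.3 = 7.203

7.203


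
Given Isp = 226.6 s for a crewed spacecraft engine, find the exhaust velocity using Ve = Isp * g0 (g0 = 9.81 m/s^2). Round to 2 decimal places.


Step 1: Ve = Isp * g0 = 226.6 * 9.81
Step 2: Ve = 2222.95 m/s

2222.95


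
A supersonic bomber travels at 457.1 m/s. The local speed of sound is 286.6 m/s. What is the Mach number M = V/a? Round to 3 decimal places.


Step 1: M = V / a = 457.1 / 286.6
Step 2: M = 1.595

1.595


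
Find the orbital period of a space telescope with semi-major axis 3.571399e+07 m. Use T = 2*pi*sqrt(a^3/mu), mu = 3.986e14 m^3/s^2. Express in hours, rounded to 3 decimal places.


Step 1: a^3 / mu = 4.555280e+22 / 3.986e14 = 1.142820e+08
Step 2: sqrt(1.142820e+08) = 10690.2759 s
Step 3: T = 2*pi * 10690.2759 = 67168.98 s
Step 4: T in hours = 67168.98 / 3600 = 18.658 hours

18.658


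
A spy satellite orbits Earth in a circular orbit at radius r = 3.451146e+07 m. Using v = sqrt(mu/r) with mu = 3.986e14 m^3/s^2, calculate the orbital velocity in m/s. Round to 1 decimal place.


Step 1: mu / r = 3.986e14 / 3.451146e+07 = 11549786.6506
Step 2: v = sqrt(11549786.6506) = 3398.5 m/s

3398.5


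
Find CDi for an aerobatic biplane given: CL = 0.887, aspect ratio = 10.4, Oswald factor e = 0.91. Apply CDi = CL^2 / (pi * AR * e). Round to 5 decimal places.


Step 1: CL^2 = 0.887^2 = 0.786769
Step 2: pi * AR * e = 3.14159 * 10.4 * 0.91 = 29.732033
Step 3: CDi = 0.786769 / 29.732033 = 0.02646

0.02646


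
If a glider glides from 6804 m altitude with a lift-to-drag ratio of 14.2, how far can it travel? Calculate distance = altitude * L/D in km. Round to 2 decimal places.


Step 1: Glide distance = altitude * L/D = 6804 * 14.2 = 96616.8 m
Step 2: Convert to km: 96616.8 / 1000 = 96.62 km

96.62


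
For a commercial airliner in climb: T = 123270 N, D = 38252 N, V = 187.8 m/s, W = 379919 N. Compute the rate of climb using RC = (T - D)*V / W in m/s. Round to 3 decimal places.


Step 1: Excess thrust = T - D = 123270 - 38252 = 85018 N
Step 2: Excess power = 85018 * 187.8 = 15966380.4 W
Step 3: RC = 15966380.4 / 379919 = 42.026 m/s

42.026


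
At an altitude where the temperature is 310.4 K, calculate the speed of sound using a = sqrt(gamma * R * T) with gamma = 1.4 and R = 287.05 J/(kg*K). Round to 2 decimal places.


Step 1: gamma * R * T = 1.4 * 287.05 * 310.4 = 124740.448
Step 2: a = sqrt(124740.448) = 353.19 m/s

353.19


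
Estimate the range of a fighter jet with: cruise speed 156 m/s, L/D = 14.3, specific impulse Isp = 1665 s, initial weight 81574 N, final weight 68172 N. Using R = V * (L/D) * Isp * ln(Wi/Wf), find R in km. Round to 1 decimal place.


Step 1: Coefficient = V * (L/D) * Isp = 156 * 14.3 * 1665 = 3714282.0 m
Step 2: Wi/Wf = 81574 / 68172 = 1.196591
Step 3: ln(1.196591) = 0.179477
Step 4: R = 3714282.0 * 0.179477 = 666626.9 m = 666.6 km

666.6


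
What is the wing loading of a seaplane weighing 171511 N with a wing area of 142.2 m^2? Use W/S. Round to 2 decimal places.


Step 1: Wing loading = W / S = 171511 / 142.2
Step 2: Wing loading = 1206.13 N/m^2

1206.13


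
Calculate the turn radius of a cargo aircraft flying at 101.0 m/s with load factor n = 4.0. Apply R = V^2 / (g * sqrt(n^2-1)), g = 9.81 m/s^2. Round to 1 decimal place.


Step 1: V^2 = 101.0^2 = 10201.0
Step 2: n^2 - 1 = 4.0^2 - 1 = 15.0
Step 3: sqrt(15.0) = 3.872983
Step 4: R = 10201.0 / (9.81 * 3.872983) = 268.5 m

268.5


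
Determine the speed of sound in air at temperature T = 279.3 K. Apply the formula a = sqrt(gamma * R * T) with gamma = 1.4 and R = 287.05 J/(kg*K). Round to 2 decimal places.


Step 1: gamma * R * T = 1.4 * 287.05 * 279.3 = 112242.291
Step 2: a = sqrt(112242.291) = 335.03 m/s

335.03


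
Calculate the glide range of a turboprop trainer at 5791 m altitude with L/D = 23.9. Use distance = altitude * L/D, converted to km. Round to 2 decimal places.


Step 1: Glide distance = altitude * L/D = 5791 * 23.9 = 138404.9 m
Step 2: Convert to km: 138404.9 / 1000 = 138.40 km

138.40


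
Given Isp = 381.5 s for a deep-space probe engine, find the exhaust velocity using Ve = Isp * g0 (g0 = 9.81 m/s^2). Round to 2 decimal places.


Step 1: Ve = Isp * g0 = 381.5 * 9.81
Step 2: Ve = 3742.52 m/s

3742.52


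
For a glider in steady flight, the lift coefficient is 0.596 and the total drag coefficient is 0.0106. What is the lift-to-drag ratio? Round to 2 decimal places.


Step 1: L/D = CL / CD = 0.596 / 0.0106
Step 2: L/D = 56.23

56.23


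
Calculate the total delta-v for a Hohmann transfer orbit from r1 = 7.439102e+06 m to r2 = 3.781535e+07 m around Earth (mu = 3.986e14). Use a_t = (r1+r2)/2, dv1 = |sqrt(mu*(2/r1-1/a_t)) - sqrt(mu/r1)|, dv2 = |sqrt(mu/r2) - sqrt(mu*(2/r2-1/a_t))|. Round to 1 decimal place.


Step 1: Transfer semi-major axis a_t = (7.439102e+06 + 3.781535e+07) / 2 = 2.262723e+07 m
Step 2: v1 (circular at r1) = sqrt(mu/r1) = 7319.95 m/s
Step 3: v_t1 = sqrt(mu*(2/r1 - 1/a_t)) = 9462.96 m/s
Step 4: dv1 = |9462.96 - 7319.95| = 2143.0 m/s
Step 5: v2 (circular at r2) = 3246.64 m/s, v_t2 = 1861.57 m/s
Step 6: dv2 = |3246.64 - 1861.57| = 1385.07 m/s
Step 7: Total delta-v = 2143.0 + 1385.07 = 3528.1 m/s

3528.1


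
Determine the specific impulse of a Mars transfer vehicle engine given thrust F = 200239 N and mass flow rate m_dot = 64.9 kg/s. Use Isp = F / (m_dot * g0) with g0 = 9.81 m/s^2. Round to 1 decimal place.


Step 1: m_dot * g0 = 64.9 * 9.81 = 636.67
Step 2: Isp = 200239 / 636.67 = 314.5 s

314.5


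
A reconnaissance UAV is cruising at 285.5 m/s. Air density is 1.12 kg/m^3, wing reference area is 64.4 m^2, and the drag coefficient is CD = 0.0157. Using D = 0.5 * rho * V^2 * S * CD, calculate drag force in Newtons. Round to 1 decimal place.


Step 1: Dynamic pressure q = 0.5 * 1.12 * 285.5^2 = 45645.74 Pa
Step 2: Drag D = q * S * CD = 45645.74 * 64.4 * 0.0157
Step 3: D = 46151.5 N

46151.5


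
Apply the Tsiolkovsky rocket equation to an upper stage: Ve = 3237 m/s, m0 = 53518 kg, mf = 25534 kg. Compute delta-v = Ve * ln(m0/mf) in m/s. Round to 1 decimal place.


Step 1: Mass ratio m0/mf = 53518 / 25534 = 2.09595
Step 2: ln(2.09595) = 0.740007
Step 3: delta-v = 3237 * 0.740007 = 2395.4 m/s

2395.4


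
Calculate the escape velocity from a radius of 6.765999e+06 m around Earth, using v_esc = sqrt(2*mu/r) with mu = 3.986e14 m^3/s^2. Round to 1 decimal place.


Step 1: 2*mu/r = 2 * 3.986e14 / 6.765999e+06 = 117824433.6128
Step 2: v_esc = sqrt(117824433.6128) = 10854.7 m/s

10854.7


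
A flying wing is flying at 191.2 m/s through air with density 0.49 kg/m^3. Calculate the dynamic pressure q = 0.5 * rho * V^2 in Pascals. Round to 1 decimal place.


Step 1: V^2 = 191.2^2 = 36557.44
Step 2: q = 0.5 * 0.49 * 36557.44
Step 3: q = 8956.6 Pa

8956.6


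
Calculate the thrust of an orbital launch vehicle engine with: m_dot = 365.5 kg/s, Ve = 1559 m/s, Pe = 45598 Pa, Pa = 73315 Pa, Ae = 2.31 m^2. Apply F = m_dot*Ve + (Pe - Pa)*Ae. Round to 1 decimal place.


Step 1: Momentum thrust = m_dot * Ve = 365.5 * 1559 = 569814.5 N
Step 2: Pressure thrust = (Pe - Pa) * Ae = (45598 - 73315) * 2.31 = -64026.27 N
Step 3: Total thrust F = 569814.5 + -64026.27 = 505788.2 N

505788.2


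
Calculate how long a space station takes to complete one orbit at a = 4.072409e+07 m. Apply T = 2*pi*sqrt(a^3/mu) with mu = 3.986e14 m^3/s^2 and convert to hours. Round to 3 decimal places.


Step 1: a^3 / mu = 6.753893e+22 / 3.986e14 = 1.694404e+08
Step 2: sqrt(1.694404e+08) = 13016.926 s
Step 3: T = 2*pi * 13016.926 = 81787.76 s
Step 4: T in hours = 81787.76 / 3600 = 22.719 hours

22.719


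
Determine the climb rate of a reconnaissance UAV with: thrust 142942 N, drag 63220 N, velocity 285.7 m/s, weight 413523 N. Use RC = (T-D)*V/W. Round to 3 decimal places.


Step 1: Excess thrust = T - D = 142942 - 63220 = 79722 N
Step 2: Excess power = 79722 * 285.7 = 22776575.4 W
Step 3: RC = 22776575.4 / 413523 = 55.079 m/s

55.079


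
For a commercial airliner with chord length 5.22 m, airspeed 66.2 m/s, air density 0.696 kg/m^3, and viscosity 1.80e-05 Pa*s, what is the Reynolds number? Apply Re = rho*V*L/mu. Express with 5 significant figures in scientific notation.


Step 1: Numerator = rho * V * L = 0.696 * 66.2 * 5.22 = 240.512544
Step 2: Re = 240.512544 / 1.80e-05
Step 3: Re = 1.3362e+07

1.3362e+07


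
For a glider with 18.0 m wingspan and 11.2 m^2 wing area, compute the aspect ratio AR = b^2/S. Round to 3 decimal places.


Step 1: b^2 = 18.0^2 = 324.0
Step 2: AR = 324.0 / 11.2 = 28.929

28.929


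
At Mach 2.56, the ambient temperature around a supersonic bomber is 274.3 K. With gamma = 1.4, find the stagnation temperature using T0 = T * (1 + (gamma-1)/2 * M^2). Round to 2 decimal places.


Step 1: (gamma-1)/2 = 0.2
Step 2: M^2 = 6.5536
Step 3: 1 + 0.2 * 6.5536 = 2.31072
Step 4: T0 = 274.3 * 2.31072 = 633.83 K

633.83


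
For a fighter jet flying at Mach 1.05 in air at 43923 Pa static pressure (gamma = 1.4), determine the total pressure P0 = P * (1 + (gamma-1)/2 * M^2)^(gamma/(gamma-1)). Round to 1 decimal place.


Step 1: (gamma-1)/2 * M^2 = 0.2 * 1.1025 = 0.2205
Step 2: 1 + 0.2205 = 1.2205
Step 3: Exponent gamma/(gamma-1) = 3.5
Step 4: P0 = 43923 * 1.2205^3.5 = 88221.5 Pa

88221.5


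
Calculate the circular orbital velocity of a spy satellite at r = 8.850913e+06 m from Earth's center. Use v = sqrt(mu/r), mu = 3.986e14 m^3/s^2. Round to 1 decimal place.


Step 1: mu / r = 3.986e14 / 8.850913e+06 = 45034902.0491
Step 2: v = sqrt(45034902.0491) = 6710.8 m/s

6710.8


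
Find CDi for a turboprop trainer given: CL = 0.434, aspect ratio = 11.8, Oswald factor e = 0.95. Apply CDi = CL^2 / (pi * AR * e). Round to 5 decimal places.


Step 1: CL^2 = 0.434^2 = 0.188356
Step 2: pi * AR * e = 3.14159 * 11.8 * 0.95 = 35.217254
Step 3: CDi = 0.188356 / 35.217254 = 0.00535

0.00535


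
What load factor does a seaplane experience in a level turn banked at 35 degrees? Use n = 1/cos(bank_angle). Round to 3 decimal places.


Step 1: Convert 35 degrees to radians = 0.610865
Step 2: cos(35 deg) = 0.819152
Step 3: n = 1 / 0.819152 = 1.221

1.221


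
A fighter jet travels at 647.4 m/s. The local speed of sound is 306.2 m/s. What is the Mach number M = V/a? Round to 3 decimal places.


Step 1: M = V / a = 647.4 / 306.2
Step 2: M = 2.114

2.114


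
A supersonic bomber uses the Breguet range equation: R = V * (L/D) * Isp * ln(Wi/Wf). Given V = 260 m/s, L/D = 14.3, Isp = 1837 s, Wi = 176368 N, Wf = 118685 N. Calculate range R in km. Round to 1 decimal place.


Step 1: Coefficient = V * (L/D) * Isp = 260 * 14.3 * 1837 = 6829966.0 m
Step 2: Wi/Wf = 176368 / 118685 = 1.486018
Step 3: ln(1.486018) = 0.3961
Step 4: R = 6829966.0 * 0.3961 = 2705348.1 m = 2705.3 km

2705.3


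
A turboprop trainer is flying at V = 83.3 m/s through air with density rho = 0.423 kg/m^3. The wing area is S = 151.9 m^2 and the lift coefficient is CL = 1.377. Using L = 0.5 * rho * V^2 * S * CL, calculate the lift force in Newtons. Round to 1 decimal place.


Step 1: Calculate dynamic pressure q = 0.5 * 0.423 * 83.3^2 = 0.5 * 0.423 * 6938.89 = 1467.5752 Pa
Step 2: Multiply by wing area and lift coefficient: L = 1467.5752 * 151.9 * 1.377
Step 3: L = 222924.6782 * 1.377 = 306967.3 N

306967.3


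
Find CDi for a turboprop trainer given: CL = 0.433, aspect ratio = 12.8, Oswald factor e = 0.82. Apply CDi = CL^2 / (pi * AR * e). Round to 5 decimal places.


Step 1: CL^2 = 0.433^2 = 0.187489
Step 2: pi * AR * e = 3.14159 * 12.8 * 0.82 = 32.974156
Step 3: CDi = 0.187489 / 32.974156 = 0.00569

0.00569


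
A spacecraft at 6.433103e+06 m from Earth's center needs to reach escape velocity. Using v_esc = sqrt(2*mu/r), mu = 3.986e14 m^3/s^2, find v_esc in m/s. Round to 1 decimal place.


Step 1: 2*mu/r = 2 * 3.986e14 / 6.433103e+06 = 123921535.2218
Step 2: v_esc = sqrt(123921535.2218) = 11132.0 m/s

11132.0


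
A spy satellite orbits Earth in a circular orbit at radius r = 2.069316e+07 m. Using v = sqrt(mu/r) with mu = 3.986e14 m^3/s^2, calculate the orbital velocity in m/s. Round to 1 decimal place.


Step 1: mu / r = 3.986e14 / 2.069316e+07 = 19262403.6155
Step 2: v = sqrt(19262403.6155) = 4388.9 m/s

4388.9


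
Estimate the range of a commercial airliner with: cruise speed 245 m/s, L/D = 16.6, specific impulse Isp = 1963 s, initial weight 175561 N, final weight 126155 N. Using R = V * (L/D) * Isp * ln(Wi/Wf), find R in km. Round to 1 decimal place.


Step 1: Coefficient = V * (L/D) * Isp = 245 * 16.6 * 1963 = 7983521.0 m
Step 2: Wi/Wf = 175561 / 126155 = 1.391629
Step 3: ln(1.391629) = 0.330475
Step 4: R = 7983521.0 * 0.330475 = 2638356.1 m = 2638.4 km

2638.4


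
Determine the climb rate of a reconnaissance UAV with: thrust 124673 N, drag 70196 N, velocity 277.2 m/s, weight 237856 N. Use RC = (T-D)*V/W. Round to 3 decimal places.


Step 1: Excess thrust = T - D = 124673 - 70196 = 54477 N
Step 2: Excess power = 54477 * 277.2 = 15101024.4 W
Step 3: RC = 15101024.4 / 237856 = 63.488 m/s

63.488


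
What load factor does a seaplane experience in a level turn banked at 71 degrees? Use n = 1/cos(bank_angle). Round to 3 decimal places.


Step 1: Convert 71 degrees to radians = 1.239184
Step 2: cos(71 deg) = 0.325568
Step 3: n = 1 / 0.325568 = 3.072

3.072


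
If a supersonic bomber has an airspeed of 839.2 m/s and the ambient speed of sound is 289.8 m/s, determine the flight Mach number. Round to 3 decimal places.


Step 1: M = V / a = 839.2 / 289.8
Step 2: M = 2.896

2.896


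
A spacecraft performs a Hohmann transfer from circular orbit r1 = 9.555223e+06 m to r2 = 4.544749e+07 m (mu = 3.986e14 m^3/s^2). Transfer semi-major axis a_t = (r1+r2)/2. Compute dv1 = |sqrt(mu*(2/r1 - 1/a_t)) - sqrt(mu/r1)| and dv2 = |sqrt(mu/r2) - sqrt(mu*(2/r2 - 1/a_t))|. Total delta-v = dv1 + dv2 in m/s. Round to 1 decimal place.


Step 1: Transfer semi-major axis a_t = (9.555223e+06 + 4.544749e+07) / 2 = 2.750136e+07 m
Step 2: v1 (circular at r1) = sqrt(mu/r1) = 6458.75 m/s
Step 3: v_t1 = sqrt(mu*(2/r1 - 1/a_t)) = 8302.83 m/s
Step 4: dv1 = |8302.83 - 6458.75| = 1844.08 m/s
Step 5: v2 (circular at r2) = 2961.51 m/s, v_t2 = 1745.65 m/s
Step 6: dv2 = |2961.51 - 1745.65| = 1215.86 m/s
Step 7: Total delta-v = 1844.08 + 1215.86 = 3059.9 m/s

3059.9


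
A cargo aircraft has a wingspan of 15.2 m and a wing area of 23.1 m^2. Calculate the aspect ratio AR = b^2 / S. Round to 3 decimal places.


Step 1: b^2 = 15.2^2 = 231.04
Step 2: AR = 231.04 / 23.1 = 10.002

10.002


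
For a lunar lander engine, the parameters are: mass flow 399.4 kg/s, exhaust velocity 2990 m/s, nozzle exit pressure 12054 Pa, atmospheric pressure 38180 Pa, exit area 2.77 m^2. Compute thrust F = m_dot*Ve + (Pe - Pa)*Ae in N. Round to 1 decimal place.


Step 1: Momentum thrust = m_dot * Ve = 399.4 * 2990 = 1194206.0 N
Step 2: Pressure thrust = (Pe - Pa) * Ae = (12054 - 38180) * 2.77 = -72369.02 N
Step 3: Total thrust F = 1194206.0 + -72369.02 = 1121837.0 N

1121837.0


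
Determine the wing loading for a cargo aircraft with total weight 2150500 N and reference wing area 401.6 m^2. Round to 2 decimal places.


Step 1: Wing loading = W / S = 2150500 / 401.6
Step 2: Wing loading = 5354.83 N/m^2

5354.83


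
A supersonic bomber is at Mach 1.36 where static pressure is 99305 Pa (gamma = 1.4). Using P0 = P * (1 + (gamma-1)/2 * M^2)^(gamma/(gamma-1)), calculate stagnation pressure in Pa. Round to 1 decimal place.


Step 1: (gamma-1)/2 * M^2 = 0.2 * 1.8496 = 0.36992
Step 2: 1 + 0.36992 = 1.36992
Step 3: Exponent gamma/(gamma-1) = 3.5
Step 4: P0 = 99305 * 1.36992^3.5 = 298816.3 Pa

298816.3


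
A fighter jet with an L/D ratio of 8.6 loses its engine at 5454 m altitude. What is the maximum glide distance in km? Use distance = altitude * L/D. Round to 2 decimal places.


Step 1: Glide distance = altitude * L/D = 5454 * 8.6 = 46904.4 m
Step 2: Convert to km: 46904.4 / 1000 = 46.90 km

46.90


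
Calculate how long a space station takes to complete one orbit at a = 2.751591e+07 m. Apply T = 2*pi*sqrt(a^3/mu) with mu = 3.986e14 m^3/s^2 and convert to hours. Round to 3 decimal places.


Step 1: a^3 / mu = 2.083299e+22 / 3.986e14 = 5.226541e+07
Step 2: sqrt(5.226541e+07) = 7229.4819 s
Step 3: T = 2*pi * 7229.4819 = 45424.17 s
Step 4: T in hours = 45424.17 / 3600 = 12.618 hours

12.618


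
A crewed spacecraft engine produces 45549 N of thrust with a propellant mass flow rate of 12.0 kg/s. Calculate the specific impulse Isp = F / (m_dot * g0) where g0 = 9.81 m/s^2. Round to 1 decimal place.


Step 1: m_dot * g0 = 12.0 * 9.81 = 117.72
Step 2: Isp = 45549 / 117.72 = 386.9 s

386.9


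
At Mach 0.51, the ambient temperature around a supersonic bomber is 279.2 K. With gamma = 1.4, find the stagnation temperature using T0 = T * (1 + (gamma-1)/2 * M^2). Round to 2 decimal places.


Step 1: (gamma-1)/2 = 0.2
Step 2: M^2 = 0.2601
Step 3: 1 + 0.2 * 0.2601 = 1.05202
Step 4: T0 = 279.2 * 1.05202 = 293.72 K

293.72


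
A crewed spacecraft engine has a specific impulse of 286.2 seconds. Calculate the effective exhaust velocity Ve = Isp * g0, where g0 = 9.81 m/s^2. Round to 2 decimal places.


Step 1: Ve = Isp * g0 = 286.2 * 9.81
Step 2: Ve = 2807.62 m/s

2807.62


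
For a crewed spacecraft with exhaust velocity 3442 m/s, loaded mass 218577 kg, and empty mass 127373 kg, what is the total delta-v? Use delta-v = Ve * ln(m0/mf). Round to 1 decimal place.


Step 1: Mass ratio m0/mf = 218577 / 127373 = 1.716039
Step 2: ln(1.716039) = 0.540019
Step 3: delta-v = 3442 * 0.540019 = 1858.7 m/s

1858.7


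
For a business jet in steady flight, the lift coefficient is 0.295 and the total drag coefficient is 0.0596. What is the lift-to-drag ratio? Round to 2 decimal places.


Step 1: L/D = CL / CD = 0.295 / 0.0596
Step 2: L/D = 4.95

4.95


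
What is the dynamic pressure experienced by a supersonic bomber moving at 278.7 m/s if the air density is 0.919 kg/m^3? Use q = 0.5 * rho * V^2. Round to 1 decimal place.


Step 1: V^2 = 278.7^2 = 77673.69
Step 2: q = 0.5 * 0.919 * 77673.69
Step 3: q = 35691.1 Pa

35691.1


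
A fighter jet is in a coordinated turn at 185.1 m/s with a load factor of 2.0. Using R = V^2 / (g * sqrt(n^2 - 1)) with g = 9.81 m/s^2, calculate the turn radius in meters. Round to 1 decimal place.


Step 1: V^2 = 185.1^2 = 34262.01
Step 2: n^2 - 1 = 2.0^2 - 1 = 3.0
Step 3: sqrt(3.0) = 1.732051
Step 4: R = 34262.01 / (9.81 * 1.732051) = 2016.4 m

2016.4


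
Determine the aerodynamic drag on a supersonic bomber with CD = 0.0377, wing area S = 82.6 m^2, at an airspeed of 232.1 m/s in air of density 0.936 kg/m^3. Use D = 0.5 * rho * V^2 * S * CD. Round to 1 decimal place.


Step 1: Dynamic pressure q = 0.5 * 0.936 * 232.1^2 = 25211.3519 Pa
Step 2: Drag D = q * S * CD = 25211.3519 * 82.6 * 0.0377
Step 3: D = 78508.7 N

78508.7


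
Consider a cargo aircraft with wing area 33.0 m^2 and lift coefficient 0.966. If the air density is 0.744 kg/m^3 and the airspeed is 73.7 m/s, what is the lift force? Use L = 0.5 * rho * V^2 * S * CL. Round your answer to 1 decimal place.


Step 1: Calculate dynamic pressure q = 0.5 * 0.744 * 73.7^2 = 0.5 * 0.744 * 5431.69 = 2020.5887 Pa
Step 2: Multiply by wing area and lift coefficient: L = 2020.5887 * 33.0 * 0.966
Step 3: L = 66679.4264 * 0.966 = 64412.3 N

64412.3


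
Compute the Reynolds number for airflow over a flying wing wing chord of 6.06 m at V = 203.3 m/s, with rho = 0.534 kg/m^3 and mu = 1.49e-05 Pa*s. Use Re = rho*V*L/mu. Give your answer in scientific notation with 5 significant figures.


Step 1: Numerator = rho * V * L = 0.534 * 203.3 * 6.06 = 657.886932
Step 2: Re = 657.886932 / 1.49e-05
Step 3: Re = 4.4153e+07

4.4153e+07


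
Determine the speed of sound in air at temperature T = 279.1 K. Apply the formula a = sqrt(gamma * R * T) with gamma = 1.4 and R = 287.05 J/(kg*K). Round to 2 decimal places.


Step 1: gamma * R * T = 1.4 * 287.05 * 279.1 = 112161.917
Step 2: a = sqrt(112161.917) = 334.91 m/s

334.91


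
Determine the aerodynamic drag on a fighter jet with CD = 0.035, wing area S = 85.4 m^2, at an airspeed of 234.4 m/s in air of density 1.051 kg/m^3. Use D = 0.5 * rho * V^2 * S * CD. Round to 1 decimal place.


Step 1: Dynamic pressure q = 0.5 * 1.051 * 234.4^2 = 28872.7357 Pa
Step 2: Drag D = q * S * CD = 28872.7357 * 85.4 * 0.035
Step 3: D = 86300.6 N

86300.6


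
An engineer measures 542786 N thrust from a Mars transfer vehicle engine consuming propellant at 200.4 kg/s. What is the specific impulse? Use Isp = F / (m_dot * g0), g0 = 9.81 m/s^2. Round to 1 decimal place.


Step 1: m_dot * g0 = 200.4 * 9.81 = 1965.92
Step 2: Isp = 542786 / 1965.92 = 276.1 s

276.1


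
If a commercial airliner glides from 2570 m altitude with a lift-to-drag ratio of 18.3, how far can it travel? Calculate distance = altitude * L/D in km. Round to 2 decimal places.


Step 1: Glide distance = altitude * L/D = 2570 * 18.3 = 47031.0 m
Step 2: Convert to km: 47031.0 / 1000 = 47.03 km

47.03


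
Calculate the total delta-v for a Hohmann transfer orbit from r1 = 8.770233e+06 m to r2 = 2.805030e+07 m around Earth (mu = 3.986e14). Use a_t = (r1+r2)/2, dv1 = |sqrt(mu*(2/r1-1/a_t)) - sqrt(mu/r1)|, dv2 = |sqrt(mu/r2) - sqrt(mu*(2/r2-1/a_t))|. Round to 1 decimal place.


Step 1: Transfer semi-major axis a_t = (8.770233e+06 + 2.805030e+07) / 2 = 1.841027e+07 m
Step 2: v1 (circular at r1) = sqrt(mu/r1) = 6741.6 m/s
Step 3: v_t1 = sqrt(mu*(2/r1 - 1/a_t)) = 8321.5 m/s
Step 4: dv1 = |8321.5 - 6741.6| = 1579.9 m/s
Step 5: v2 (circular at r2) = 3769.64 m/s, v_t2 = 2601.81 m/s
Step 6: dv2 = |3769.64 - 2601.81| = 1167.83 m/s
Step 7: Total delta-v = 1579.9 + 1167.83 = 2747.7 m/s

2747.7


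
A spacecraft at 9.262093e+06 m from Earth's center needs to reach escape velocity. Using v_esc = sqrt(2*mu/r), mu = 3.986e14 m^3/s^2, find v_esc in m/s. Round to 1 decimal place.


Step 1: 2*mu/r = 2 * 3.986e14 / 9.262093e+06 = 86071258.4078
Step 2: v_esc = sqrt(86071258.4078) = 9277.5 m/s

9277.5


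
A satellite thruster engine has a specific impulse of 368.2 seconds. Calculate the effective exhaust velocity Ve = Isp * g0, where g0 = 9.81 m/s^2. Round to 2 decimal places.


Step 1: Ve = Isp * g0 = 368.2 * 9.81
Step 2: Ve = 3612.04 m/s

3612.04


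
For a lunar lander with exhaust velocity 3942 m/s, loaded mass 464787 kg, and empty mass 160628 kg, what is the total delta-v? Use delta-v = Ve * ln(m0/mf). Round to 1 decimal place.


Step 1: Mass ratio m0/mf = 464787 / 160628 = 2.893562
Step 2: ln(2.893562) = 1.062488
Step 3: delta-v = 3942 * 1.062488 = 4188.3 m/s

4188.3
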